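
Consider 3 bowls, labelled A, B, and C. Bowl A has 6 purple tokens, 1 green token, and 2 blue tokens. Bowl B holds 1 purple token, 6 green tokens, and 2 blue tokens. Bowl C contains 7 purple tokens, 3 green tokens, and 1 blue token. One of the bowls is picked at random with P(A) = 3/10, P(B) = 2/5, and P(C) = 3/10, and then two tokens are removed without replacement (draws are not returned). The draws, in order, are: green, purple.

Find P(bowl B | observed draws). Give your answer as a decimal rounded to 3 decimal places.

0.288

For each hypothesis, P(data | H) works out to: P(data | bowl A) = (1/9)(6/8) = 0.083333; P(data | bowl B) = (6/9)(1/8) = 0.083333; P(data | bowl C) = (3/11)(7/10) = 0.19091.
Multiplying each by its prior: 3/10 · 0.083333 = 0.025, 2/5 · 0.083333 = 0.033333, 3/10 · 0.19091 = 0.057273; these sum to 0.11561.
Hence P(bowl B | data) = (0.033333) / (0.11561) = 0.28834.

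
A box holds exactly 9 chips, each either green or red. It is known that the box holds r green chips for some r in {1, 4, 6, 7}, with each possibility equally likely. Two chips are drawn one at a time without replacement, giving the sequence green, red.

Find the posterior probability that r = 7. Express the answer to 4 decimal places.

0.2333

For each hypothesis, P(data | H) works out to: P(data | r = 1) = (1/9)(8/8) = 1/9; P(data | r = 4) = (4/9)(5/8) = 5/18; P(data | r = 6) = (6/9)(3/8) = 1/4; P(data | r = 7) = (7/9)(2/8) = 7/36.
The prior-weighted likelihoods are 1/4 · 1/9 = 1/36, 1/4 · 5/18 = 5/72, 1/4 · 1/4 = 1/16, 1/4 · 7/36 = 7/144; with total 5/24.
By Bayes' rule, P(r = 7 | data) = (7/144) / (5/24) = 7/30.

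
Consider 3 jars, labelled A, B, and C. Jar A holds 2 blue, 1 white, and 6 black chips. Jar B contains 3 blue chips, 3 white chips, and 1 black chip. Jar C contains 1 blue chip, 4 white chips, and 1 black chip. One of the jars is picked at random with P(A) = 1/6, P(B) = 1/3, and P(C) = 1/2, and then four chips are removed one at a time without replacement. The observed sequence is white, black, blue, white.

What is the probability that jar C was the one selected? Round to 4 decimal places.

The likelihood of the observed sequence under each hypothesis: P(data | jar A) = (1/9)(6/8)(2/7)(0/6) = 0; P(data | jar B) = (3/7)(1/6)(3/5)(2/4) = 3/140; P(data | jar C) = (4/6)(1/5)(1/4)(3/3) = 1/30.
Multiplying each by its prior: 1/6 · 0 = 0, 1/3 · 3/140 = 1/140, 1/2 · 1/30 = 1/60; summing to 1/42.
Therefore the posterior P(jar C | data) = (1/60) / (1/42) = 7/10.

0.7000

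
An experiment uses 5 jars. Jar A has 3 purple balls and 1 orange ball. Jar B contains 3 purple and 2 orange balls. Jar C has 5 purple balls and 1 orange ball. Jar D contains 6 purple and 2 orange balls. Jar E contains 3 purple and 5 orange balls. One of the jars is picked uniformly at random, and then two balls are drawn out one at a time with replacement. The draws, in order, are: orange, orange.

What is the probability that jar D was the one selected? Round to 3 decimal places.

0.089

Under each hypothesis, the probability of the observed sequence is: P(data | jar A) = (1/4)(1/4) = 0.0625; P(data | jar B) = (2/5)(2/5) = 0.16; P(data | jar C) = (1/6)(1/6) = 0.027778; P(data | jar D) = (2/8)(2/8) = 0.0625; P(data | jar E) = (5/8)(5/8) = 0.39062.
Multiplying each by its prior: 1/5 · 0.0625 = 0.0125, 1/5 · 0.16 = 0.032, 1/5 · 0.027778 = 0.0055556, 1/5 · 0.0625 = 0.0125, 1/5 · 0.39062 = 0.078125; summing to 0.14068.
So P(jar D | data) = (0.0125) / (0.14068) = 0.088854.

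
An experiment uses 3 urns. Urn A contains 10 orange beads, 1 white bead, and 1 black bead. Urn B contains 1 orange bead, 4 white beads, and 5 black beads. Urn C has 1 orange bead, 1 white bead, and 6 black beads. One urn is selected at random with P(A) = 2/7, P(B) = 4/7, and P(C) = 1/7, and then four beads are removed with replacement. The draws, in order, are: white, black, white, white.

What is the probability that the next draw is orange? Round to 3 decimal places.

For each hypothesis, P(data | H) works out to: P(data | urn A) = (1/12)(1/12)(1/12)(1/12) = 4.8225e-05; P(data | urn B) = (4/10)(5/10)(4/10)(4/10) = 0.032; P(data | urn C) = (1/8)(6/8)(1/8)(1/8) = 0.0014648.
Weighting by the prior gives 2/7 · 4.8225e-05 = 1.3779e-05, 4/7 · 0.032 = 0.018286, 1/7 · 0.0014648 = 0.00020926; with total 0.018509.
Dividing through by the total gives posterior P(urn A | data) = 0.00074444, P(urn B | data) = 0.98795, P(urn C | data) = 0.011306.
So P(orange next | data) = Σ P(orange next | H) P(H | data) = (5/6)(0.00074444) + (1/10)(0.98795) + (1/8)(0.011306) = 0.10083.

0.101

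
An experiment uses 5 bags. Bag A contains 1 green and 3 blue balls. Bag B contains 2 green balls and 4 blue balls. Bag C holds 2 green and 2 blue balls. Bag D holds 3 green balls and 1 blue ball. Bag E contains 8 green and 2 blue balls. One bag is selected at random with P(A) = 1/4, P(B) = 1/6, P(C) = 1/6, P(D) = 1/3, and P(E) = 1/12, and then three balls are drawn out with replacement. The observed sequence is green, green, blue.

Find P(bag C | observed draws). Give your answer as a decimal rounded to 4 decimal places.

0.2034

Under each hypothesis, the probability of the observed sequence is: P(data | bag A) = (1/4)(1/4)(3/4) = 0.046875; P(data | bag B) = (2/6)(2/6)(4/6) = 0.074074; P(data | bag C) = (2/4)(2/4)(2/4) = 0.125; P(data | bag D) = (3/4)(3/4)(1/4) = 0.14062; P(data | bag E) = (8/10)(8/10)(2/10) = 0.128.
Weighting by the prior gives 1/4 · 0.046875 = 0.011719, 1/6 · 0.074074 = 0.012346, 1/6 · 0.125 = 0.020833, 1/3 · 0.14062 = 0.046875, 1/12 · 0.128 = 0.010667; these sum to 0.10244.
By Bayes' rule, P(bag C | data) = (0.020833) / (0.10244) = 0.20337.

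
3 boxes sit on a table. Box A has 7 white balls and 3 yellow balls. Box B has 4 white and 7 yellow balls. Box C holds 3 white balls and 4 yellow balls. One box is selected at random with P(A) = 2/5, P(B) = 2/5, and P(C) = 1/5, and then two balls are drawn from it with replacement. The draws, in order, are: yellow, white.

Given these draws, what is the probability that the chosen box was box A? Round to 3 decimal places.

0.372

The likelihood of the observed sequence under each hypothesis: P(data | box A) = (3/10)(7/10) = 0.21; P(data | box B) = (7/11)(4/11) = 0.2314; P(data | box C) = (4/7)(3/7) = 0.2449.
Weighting by the prior gives 2/5 · 0.21 = 0.084, 2/5 · 0.2314 = 0.092562, 1/5 · 0.2449 = 0.04898; with total 0.22554.
Therefore the posterior P(box A | data) = (0.084) / (0.22554) = 0.37244.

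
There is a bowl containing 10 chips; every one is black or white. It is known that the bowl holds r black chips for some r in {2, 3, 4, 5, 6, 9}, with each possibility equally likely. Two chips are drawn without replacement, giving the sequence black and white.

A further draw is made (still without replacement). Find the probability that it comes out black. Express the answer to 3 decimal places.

0.443

Under each hypothesis, the probability of the observed sequence is: P(data | r = 2) = (2/10)(8/9) = 8/45; P(data | r = 3) = (3/10)(7/9) = 7/30; P(data | r = 4) = (4/10)(6/9) = 4/15; P(data | r = 5) = (5/10)(5/9) = 5/18; P(data | r = 6) = (6/10)(4/9) = 4/15; P(data | r = 9) = (9/10)(1/9) = 1/10.
Weighting by the prior gives 1/6 · 8/45 = 4/135, 1/6 · 7/30 = 7/180, 1/6 · 4/15 = 2/45, 1/6 · 5/18 = 5/108, 1/6 · 4/15 = 2/45, 1/6 · 1/10 = 1/60; these sum to 119/540.
Dividing through by the total gives posterior P(r = 2 | data) = 16/119, P(r = 3 | data) = 3/17, P(r = 4 | data) = 24/119, P(r = 5 | data) = 25/119, P(r = 6 | data) = 24/119, P(r = 9 | data) = 9/119.
The predictive probability is P(black next | data) = (1/8)(16/119) + (1/4)(3/17) + (3/8)(24/119) + (1/2)(25/119) + (5/8)(24/119) + (1)(9/119) = 211/476.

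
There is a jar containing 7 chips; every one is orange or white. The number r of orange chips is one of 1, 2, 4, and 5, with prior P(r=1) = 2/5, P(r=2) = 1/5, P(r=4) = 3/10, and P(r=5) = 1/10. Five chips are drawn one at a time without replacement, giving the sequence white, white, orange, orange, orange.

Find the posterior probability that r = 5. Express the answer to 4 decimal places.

0.2174

Compute the likelihood of the observed sequence for each case: P(data | r = 1) = (6/7)(5/6)(1/5)(0/4) = 0; P(data | r = 2) = (5/7)(4/6)(2/5)(1/4)(0/3) = 0; P(data | r = 4) = (3/7)(2/6)(4/5)(3/4)(2/3) = 0.057143; P(data | r = 5) = (2/7)(1/6)(5/5)(4/4)(3/3) = 0.047619.
The prior-weighted likelihoods are 2/5 · 0 = 0, 1/5 · 0 = 0, 3/10 · 0.057143 = 0.017143, 1/10 · 0.047619 = 0.0047619; summing to 0.021905.
By Bayes' rule, P(r = 5 | data) = (0.0047619) / (0.021905) = 0.21739.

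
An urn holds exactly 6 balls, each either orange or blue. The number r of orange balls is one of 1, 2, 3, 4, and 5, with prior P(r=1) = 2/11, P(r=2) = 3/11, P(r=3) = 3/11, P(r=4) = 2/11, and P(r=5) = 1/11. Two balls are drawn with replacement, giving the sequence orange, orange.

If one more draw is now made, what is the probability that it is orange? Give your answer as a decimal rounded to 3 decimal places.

Compute the likelihood of the observed sequence for each case: P(data | r = 1) = (1/6)(1/6) = 1/36; P(data | r = 2) = (2/6)(2/6) = 1/9; P(data | r = 3) = (3/6)(3/6) = 1/4; P(data | r = 4) = (4/6)(4/6) = 4/9; P(data | r = 5) = (5/6)(5/6) = 25/36.
Multiplying each by its prior: 2/11 · 1/36 = 1/198, 3/11 · 1/9 = 1/33, 3/11 · 1/4 = 3/44, 2/11 · 4/9 = 8/99, 1/11 · 25/36 = 25/396; these sum to 49/198.
The posterior is then P(r = 1 | data) = 1/49, P(r = 2 | data) = 6/49, P(r = 3 | data) = 27/98, P(r = 4 | data) = 16/49, P(r = 5 | data) = 25/98.
The predictive probability is P(orange next | data) = (1/6)(1/49) + (1/3)(6/49) + (1/2)(27/98) + (2/3)(16/49) + (5/6)(25/98) = 30/49.

0.612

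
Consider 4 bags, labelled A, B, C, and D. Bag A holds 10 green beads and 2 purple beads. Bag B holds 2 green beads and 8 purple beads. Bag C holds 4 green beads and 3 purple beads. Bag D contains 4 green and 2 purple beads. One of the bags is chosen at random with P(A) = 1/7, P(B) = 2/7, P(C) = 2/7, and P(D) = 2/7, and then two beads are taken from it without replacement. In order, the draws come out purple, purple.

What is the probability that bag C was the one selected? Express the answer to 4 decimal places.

0.1702

The likelihood of the observed sequence under each hypothesis: P(data | bag A) = (2/12)(1/11) = 0.015152; P(data | bag B) = (8/10)(7/9) = 0.62222; P(data | bag C) = (3/7)(2/6) = 0.14286; P(data | bag D) = (2/6)(1/5) = 0.066667.
The prior-weighted likelihoods are 1/7 · 0.015152 = 0.0021645, 2/7 · 0.62222 = 0.17778, 2/7 · 0.14286 = 0.040816, 2/7 · 0.066667 = 0.019048; with total 0.23981.
By Bayes' rule, P(bag C | data) = (0.040816) / (0.23981) = 0.17021.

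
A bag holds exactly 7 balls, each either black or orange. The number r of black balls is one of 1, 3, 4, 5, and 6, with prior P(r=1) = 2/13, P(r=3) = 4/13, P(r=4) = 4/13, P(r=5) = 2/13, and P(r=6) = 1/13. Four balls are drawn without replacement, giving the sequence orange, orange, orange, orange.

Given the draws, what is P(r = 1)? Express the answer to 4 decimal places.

Under each hypothesis, the probability of the observed sequence is: P(data | r = 1) = (6/7)(5/6)(4/5)(3/4) = 3/7; P(data | r = 3) = (4/7)(3/6)(2/5)(1/4) = 1/35; P(data | r = 4) = (3/7)(2/6)(1/5)(0/4) = 0; P(data | r = 5) = (2/7)(1/6)(0/5) = 0; P(data | r = 6) = (1/7)(0/6) = 0.
Weighting by the prior gives 2/13 · 3/7 = 6/91, 4/13 · 1/35 = 4/455, 4/13 · 0 = 0, 2/13 · 0 = 0, 1/13 · 0 = 0; these sum to 34/455.
By Bayes' rule, P(r = 1 | data) = (6/91) / (34/455) = 15/17.

0.8824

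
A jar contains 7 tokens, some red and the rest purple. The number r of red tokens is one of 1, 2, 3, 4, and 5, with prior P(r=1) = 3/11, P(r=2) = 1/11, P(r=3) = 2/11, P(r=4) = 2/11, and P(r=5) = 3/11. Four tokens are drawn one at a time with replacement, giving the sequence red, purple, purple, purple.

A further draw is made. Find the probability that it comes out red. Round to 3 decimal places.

For each hypothesis, P(data | H) works out to: P(data | r = 1) = (1/7)(6/7)(6/7)(6/7) = 0.089963; P(data | r = 2) = (2/7)(5/7)(5/7)(5/7) = 0.10412; P(data | r = 3) = (3/7)(4/7)(4/7)(4/7) = 0.079967; P(data | r = 4) = (4/7)(3/7)(3/7)(3/7) = 0.044981; P(data | r = 5) = (5/7)(2/7)(2/7)(2/7) = 0.01666.
The prior-weighted likelihoods are 3/11 · 0.089963 = 0.024535, 1/11 · 0.10412 = 0.0094658, 2/11 · 0.079967 = 0.014539, 2/11 · 0.044981 = 0.0081784, 3/11 · 0.01666 = 0.0045436; these sum to 0.061262.
The posterior is then P(r = 1 | data) = 0.40049, P(r = 2 | data) = 0.15451, P(r = 3 | data) = 0.23733, P(r = 4 | data) = 0.1335, P(r = 5 | data) = 0.074166.
The predictive probability is P(red next | data) = (1/7)(0.40049) + (2/7)(0.15451) + (3/7)(0.23733) + (4/7)(0.1335) + (5/7)(0.074166) = 0.33233.

0.332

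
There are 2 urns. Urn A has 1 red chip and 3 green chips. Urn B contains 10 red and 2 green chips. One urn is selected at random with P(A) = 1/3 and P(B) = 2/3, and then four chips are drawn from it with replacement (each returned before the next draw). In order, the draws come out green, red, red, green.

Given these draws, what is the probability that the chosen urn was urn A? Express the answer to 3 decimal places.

0.477

The likelihood of the observed sequence under each hypothesis: P(data | urn A) = (3/4)(1/4)(1/4)(3/4) = 0.035156; P(data | urn B) = (2/12)(10/12)(10/12)(2/12) = 0.01929.
The prior-weighted likelihoods are 1/3 · 0.035156 = 0.011719, 2/3 · 0.01929 = 0.01286; summing to 0.024579.
Therefore the posterior P(urn A | data) = (0.011719) / (0.024579) = 0.47678.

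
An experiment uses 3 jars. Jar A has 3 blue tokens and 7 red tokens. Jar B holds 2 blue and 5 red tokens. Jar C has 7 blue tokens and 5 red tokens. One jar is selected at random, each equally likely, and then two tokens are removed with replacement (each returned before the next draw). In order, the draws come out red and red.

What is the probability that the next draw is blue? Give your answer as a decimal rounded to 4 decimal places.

For each hypothesis, P(data | H) works out to: P(data | jar A) = (7/10)(7/10) = 0.49; P(data | jar B) = (5/7)(5/7) = 0.5102; P(data | jar C) = (5/12)(5/12) = 0.17361.
Multiplying each by its prior: 1/3 · 0.49 = 0.16333, 1/3 · 0.5102 = 0.17007, 1/3 · 0.17361 = 0.05787; with total 0.39127.
Dividing through by the total gives posterior P(jar A | data) = 0.41744, P(jar B | data) = 0.43465, P(jar C | data) = 0.1479.
The predictive probability is P(blue next | data) = (3/10)(0.41744) + (2/7)(0.43465) + (7/12)(0.1479) = 0.3357.

0.3357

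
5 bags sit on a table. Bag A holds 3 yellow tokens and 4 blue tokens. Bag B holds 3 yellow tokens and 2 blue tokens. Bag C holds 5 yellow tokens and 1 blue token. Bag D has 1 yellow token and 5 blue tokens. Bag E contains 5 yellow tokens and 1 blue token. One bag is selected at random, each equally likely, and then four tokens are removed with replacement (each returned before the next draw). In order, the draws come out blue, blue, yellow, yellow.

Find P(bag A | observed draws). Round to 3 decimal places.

Compute the likelihood of the observed sequence for each case: P(data | bag A) = (4/7)(4/7)(3/7)(3/7) = 0.059975; P(data | bag B) = (2/5)(2/5)(3/5)(3/5) = 0.0576; P(data | bag C) = (1/6)(1/6)(5/6)(5/6) = 0.01929; P(data | bag D) = (5/6)(5/6)(1/6)(1/6) = 0.01929; P(data | bag E) = (1/6)(1/6)(5/6)(5/6) = 0.01929.
The prior-weighted likelihoods are 1/5 · 0.059975 = 0.011995, 1/5 · 0.0576 = 0.01152, 1/5 · 0.01929 = 0.003858, 1/5 · 0.01929 = 0.003858, 1/5 · 0.01929 = 0.003858; these sum to 0.035089.
By Bayes' rule, P(bag A | data) = (0.011995) / (0.035089) = 0.34184.

0.342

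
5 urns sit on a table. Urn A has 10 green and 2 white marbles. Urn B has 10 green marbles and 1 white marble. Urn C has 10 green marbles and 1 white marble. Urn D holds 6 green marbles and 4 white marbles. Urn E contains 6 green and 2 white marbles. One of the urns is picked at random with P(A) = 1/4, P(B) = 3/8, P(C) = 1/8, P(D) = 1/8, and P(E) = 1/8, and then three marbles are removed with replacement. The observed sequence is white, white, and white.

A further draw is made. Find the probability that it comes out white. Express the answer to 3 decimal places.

Under each hypothesis, the probability of the observed sequence is: P(data | urn A) = (2/12)(2/12)(2/12) = 0.0046296; P(data | urn B) = (1/11)(1/11)(1/11) = 0.00075131; P(data | urn C) = (1/11)(1/11)(1/11) = 0.00075131; P(data | urn D) = (4/10)(4/10)(4/10) = 0.064; P(data | urn E) = (2/8)(2/8)(2/8) = 0.015625.
Multiplying each by its prior: 1/4 · 0.0046296 = 0.0011574, 3/8 · 0.00075131 = 0.00028174, 1/8 · 0.00075131 = 9.3914e-05, 1/8 · 0.064 = 0.008, 1/8 · 0.015625 = 0.0019531; summing to 0.011486.
Dividing through by the total gives posterior P(urn A | data) = 0.10077, P(urn B | data) = 0.024529, P(urn C | data) = 0.0081763, P(urn D | data) = 0.69649, P(urn E | data) = 0.17004.
Averaging over the posterior, P(white next | data) = (1/6)(0.10077) + (1/11)(0.024529) + (1/11)(0.0081763) + (2/5)(0.69649) + (1/4)(0.17004) = 0.34087.

0.341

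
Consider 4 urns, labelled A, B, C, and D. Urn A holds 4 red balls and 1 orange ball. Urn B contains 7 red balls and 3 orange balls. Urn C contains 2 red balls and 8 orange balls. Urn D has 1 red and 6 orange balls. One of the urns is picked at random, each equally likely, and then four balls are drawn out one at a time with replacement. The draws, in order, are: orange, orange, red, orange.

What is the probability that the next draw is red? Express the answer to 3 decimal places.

The likelihood of the observed sequence under each hypothesis: P(data | urn A) = (1/5)(1/5)(4/5)(1/5) = 0.0064; P(data | urn B) = (3/10)(3/10)(7/10)(3/10) = 0.0189; P(data | urn C) = (8/10)(8/10)(2/10)(8/10) = 0.1024; P(data | urn D) = (6/7)(6/7)(1/7)(6/7) = 0.089963.
Multiplying each by its prior: 1/4 · 0.0064 = 0.0016, 1/4 · 0.0189 = 0.004725, 1/4 · 0.1024 = 0.0256, 1/4 · 0.089963 = 0.022491; these sum to 0.054416.
Normalising, the posterior is P(urn A | data) = 0.029403, P(urn B | data) = 0.086832, P(urn C | data) = 0.47045, P(urn D | data) = 0.41331.
Averaging over the posterior, P(red next | data) = (4/5)(0.029403) + (7/10)(0.086832) + (1/5)(0.47045) + (1/7)(0.41331) = 0.23744.

0.237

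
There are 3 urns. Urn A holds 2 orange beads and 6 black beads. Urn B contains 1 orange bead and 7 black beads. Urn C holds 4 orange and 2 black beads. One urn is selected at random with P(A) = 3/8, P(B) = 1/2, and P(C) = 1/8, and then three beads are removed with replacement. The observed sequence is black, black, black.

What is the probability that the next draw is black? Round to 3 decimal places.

0.830

Compute the likelihood of the observed sequence for each case: P(data | urn A) = (6/8)(6/8)(6/8) = 0.42188; P(data | urn B) = (7/8)(7/8)(7/8) = 0.66992; P(data | urn C) = (2/6)(2/6)(2/6) = 0.037037.
Multiplying each by its prior: 3/8 · 0.42188 = 0.1582, 1/2 · 0.66992 = 0.33496, 1/8 · 0.037037 = 0.0046296; with total 0.49779.
Dividing through by the total gives posterior P(urn A | data) = 0.31781, P(urn B | data) = 0.67289, P(urn C | data) = 0.0093003.
Averaging over the posterior, P(black next | data) = (3/4)(0.31781) + (7/8)(0.67289) + (1/3)(0.0093003) = 0.83024.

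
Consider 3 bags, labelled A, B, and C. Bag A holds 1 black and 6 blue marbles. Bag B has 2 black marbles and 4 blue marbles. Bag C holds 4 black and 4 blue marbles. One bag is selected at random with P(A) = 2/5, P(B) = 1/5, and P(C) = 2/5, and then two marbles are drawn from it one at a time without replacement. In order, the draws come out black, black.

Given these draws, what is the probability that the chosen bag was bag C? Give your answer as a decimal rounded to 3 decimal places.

For each hypothesis, P(data | H) works out to: P(data | bag A) = (1/7)(0/6) = 0; P(data | bag B) = (2/6)(1/5) = 1/15; P(data | bag C) = (4/8)(3/7) = 3/14.
Weighting by the prior gives 2/5 · 0 = 0, 1/5 · 1/15 = 1/75, 2/5 · 3/14 = 3/35; these sum to 52/525.
Hence P(bag C | data) = (3/35) / (52/525) = 45/52.

0.865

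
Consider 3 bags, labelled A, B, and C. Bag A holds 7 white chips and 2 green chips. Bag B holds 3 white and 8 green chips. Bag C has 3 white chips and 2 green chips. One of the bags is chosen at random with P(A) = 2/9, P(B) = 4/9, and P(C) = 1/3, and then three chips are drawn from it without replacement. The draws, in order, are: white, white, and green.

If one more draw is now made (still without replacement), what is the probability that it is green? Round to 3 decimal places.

For each hypothesis, P(data | H) works out to: P(data | bag A) = (7/9)(6/8)(2/7) = 0.16667; P(data | bag B) = (3/11)(2/10)(8/9) = 0.048485; P(data | bag C) = (3/5)(2/4)(2/3) = 0.2.
Weighting by the prior gives 2/9 · 0.16667 = 0.037037, 4/9 · 0.048485 = 0.021549, 1/3 · 0.2 = 0.066667; summing to 0.12525.
Dividing through by the total gives posterior P(bag A | data) = 0.2957, P(bag B | data) = 0.17204, P(bag C | data) = 0.53226.
Averaging over the posterior, P(green next | data) = (1/6)(0.2957) + (7/8)(0.17204) + (1/2)(0.53226) = 0.46595.

0.466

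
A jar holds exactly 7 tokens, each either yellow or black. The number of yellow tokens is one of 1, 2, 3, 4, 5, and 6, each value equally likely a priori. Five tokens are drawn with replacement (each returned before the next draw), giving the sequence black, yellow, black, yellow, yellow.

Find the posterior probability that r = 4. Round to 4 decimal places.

0.2939

Under each hypothesis, the probability of the observed sequence is: P(data | r = 1) = (6/7)(1/7)(6/7)(1/7)(1/7) = 0.002142; P(data | r = 2) = (5/7)(2/7)(5/7)(2/7)(2/7) = 0.0119; P(data | r = 3) = (4/7)(3/7)(4/7)(3/7)(3/7) = 0.025704; P(data | r = 4) = (3/7)(4/7)(3/7)(4/7)(4/7) = 0.034271; P(data | r = 5) = (2/7)(5/7)(2/7)(5/7)(5/7) = 0.02975; P(data | r = 6) = (1/7)(6/7)(1/7)(6/7)(6/7) = 0.012852.
Multiplying each by its prior: 1/6 · 0.002142 = 0.00035699, 1/6 · 0.0119 = 0.0019833, 1/6 · 0.025704 = 0.0042839, 1/6 · 0.034271 = 0.0057119, 1/6 · 0.02975 = 0.0049583, 1/6 · 0.012852 = 0.002142; summing to 0.019436.
Therefore the posterior P(r = 4 | data) = (0.0057119) / (0.019436) = 0.29388.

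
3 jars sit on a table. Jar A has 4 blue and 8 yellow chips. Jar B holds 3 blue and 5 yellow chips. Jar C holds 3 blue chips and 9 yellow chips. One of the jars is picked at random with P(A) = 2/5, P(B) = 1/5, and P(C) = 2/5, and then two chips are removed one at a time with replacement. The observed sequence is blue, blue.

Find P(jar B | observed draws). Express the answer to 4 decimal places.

Under each hypothesis, the probability of the observed sequence is: P(data | jar A) = (4/12)(4/12) = 0.11111; P(data | jar B) = (3/8)(3/8) = 0.14062; P(data | jar C) = (3/12)(3/12) = 0.0625.
Weighting by the prior gives 2/5 · 0.11111 = 0.044444, 1/5 · 0.14062 = 0.028125, 2/5 · 0.0625 = 0.025; with total 0.097569.
By Bayes' rule, P(jar B | data) = (0.028125) / (0.097569) = 0.28826.

0.2883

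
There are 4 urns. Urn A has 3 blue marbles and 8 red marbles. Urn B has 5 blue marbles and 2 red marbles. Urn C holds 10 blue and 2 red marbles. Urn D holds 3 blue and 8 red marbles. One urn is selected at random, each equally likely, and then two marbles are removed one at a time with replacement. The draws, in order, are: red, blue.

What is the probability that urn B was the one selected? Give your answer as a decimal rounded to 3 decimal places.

Under each hypothesis, the probability of the observed sequence is: P(data | urn A) = (8/11)(3/11) = 0.19835; P(data | urn B) = (2/7)(5/7) = 0.20408; P(data | urn C) = (2/12)(10/12) = 0.13889; P(data | urn D) = (8/11)(3/11) = 0.19835.
Weighting by the prior gives 1/4 · 0.19835 = 0.049587, 1/4 · 0.20408 = 0.05102, 1/4 · 0.13889 = 0.034722, 1/4 · 0.19835 = 0.049587; these sum to 0.18492.
Hence P(urn B | data) = (0.05102) / (0.18492) = 0.27591.

0.276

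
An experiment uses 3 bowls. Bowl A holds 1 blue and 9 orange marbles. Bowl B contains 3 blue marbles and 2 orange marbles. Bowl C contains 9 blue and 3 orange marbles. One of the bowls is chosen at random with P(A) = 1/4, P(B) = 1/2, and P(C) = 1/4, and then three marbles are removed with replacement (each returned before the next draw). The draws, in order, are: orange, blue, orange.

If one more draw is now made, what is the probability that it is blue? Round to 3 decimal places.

Under each hypothesis, the probability of the observed sequence is: P(data | bowl A) = (9/10)(1/10)(9/10) = 0.081; P(data | bowl B) = (2/5)(3/5)(2/5) = 0.096; P(data | bowl C) = (3/12)(9/12)(3/12) = 0.046875.
The prior-weighted likelihoods are 1/4 · 0.081 = 0.02025, 1/2 · 0.096 = 0.048, 1/4 · 0.046875 = 0.011719; summing to 0.079969.
Normalising, the posterior is P(bowl A | data) = 0.25322, P(bowl B | data) = 0.60023, P(bowl C | data) = 0.14654.
Averaging over the posterior, P(blue next | data) = (1/10)(0.25322) + (3/5)(0.60023) + (3/4)(0.14654) = 0.49537.

0.495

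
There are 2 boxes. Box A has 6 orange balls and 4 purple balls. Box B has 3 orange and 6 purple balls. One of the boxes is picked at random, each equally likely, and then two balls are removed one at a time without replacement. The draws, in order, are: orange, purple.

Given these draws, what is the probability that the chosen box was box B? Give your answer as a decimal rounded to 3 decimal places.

Compute the likelihood of the observed sequence for each case: P(data | box A) = (6/10)(4/9) = 4/15; P(data | box B) = (3/9)(6/8) = 1/4.
The prior-weighted likelihoods are 1/2 · 4/15 = 2/15, 1/2 · 1/4 = 1/8; these sum to 31/120.
So P(box B | data) = (1/8) / (31/120) = 15/31.

0.484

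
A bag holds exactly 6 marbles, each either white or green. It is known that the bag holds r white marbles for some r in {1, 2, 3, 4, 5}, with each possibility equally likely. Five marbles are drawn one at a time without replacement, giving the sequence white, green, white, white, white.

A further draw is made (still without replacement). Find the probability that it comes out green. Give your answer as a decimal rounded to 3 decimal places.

0.286

The likelihood of the observed sequence under each hypothesis: P(data | r = 1) = (1/6)(5/5)(0/4) = 0; P(data | r = 2) = (2/6)(4/5)(1/4)(0/3) = 0; P(data | r = 3) = (3/6)(3/5)(2/4)(1/3)(0/2) = 0; P(data | r = 4) = (4/6)(2/5)(3/4)(2/3)(1/2) = 1/15; P(data | r = 5) = (5/6)(1/5)(4/4)(3/3)(2/2) = 1/6.
Multiplying each by its prior: 1/5 · 0 = 0, 1/5 · 0 = 0, 1/5 · 0 = 0, 1/5 · 1/15 = 1/75, 1/5 · 1/6 = 1/30; these sum to 7/150.
Dividing through by the total gives posterior P(r = 1 | data) = 0, P(r = 2 | data) = 0, P(r = 3 | data) = 0, P(r = 4 | data) = 2/7, P(r = 5 | data) = 5/7.
The predictive probability is P(green next | data) = (1)(2/7) + (0)(5/7) = 2/7.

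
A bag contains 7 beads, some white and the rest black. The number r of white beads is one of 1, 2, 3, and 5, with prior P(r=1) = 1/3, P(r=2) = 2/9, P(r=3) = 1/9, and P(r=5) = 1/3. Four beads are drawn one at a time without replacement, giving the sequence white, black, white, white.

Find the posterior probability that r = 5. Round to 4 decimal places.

Under each hypothesis, the probability of the observed sequence is: P(data | r = 1) = (1/7)(6/6)(0/5) = 0; P(data | r = 2) = (2/7)(5/6)(1/5)(0/4) = 0; P(data | r = 3) = (3/7)(4/6)(2/5)(1/4) = 1/35; P(data | r = 5) = (5/7)(2/6)(4/5)(3/4) = 1/7.
Multiplying each by its prior: 1/3 · 0 = 0, 2/9 · 0 = 0, 1/9 · 1/35 = 1/315, 1/3 · 1/7 = 1/21; these sum to 16/315.
Therefore the posterior P(r = 5 | data) = (1/21) / (16/315) = 15/16.

0.9375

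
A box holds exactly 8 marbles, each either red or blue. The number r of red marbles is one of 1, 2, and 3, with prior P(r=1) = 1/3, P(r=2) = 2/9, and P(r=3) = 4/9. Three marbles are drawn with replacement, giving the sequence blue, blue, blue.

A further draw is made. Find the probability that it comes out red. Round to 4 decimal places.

0.2163

Compute the likelihood of the observed sequence for each case: P(data | r = 1) = (7/8)(7/8)(7/8) = 0.66992; P(data | r = 2) = (6/8)(6/8)(6/8) = 0.42188; P(data | r = 3) = (5/8)(5/8)(5/8) = 0.24414.
The prior-weighted likelihoods are 1/3 · 0.66992 = 0.22331, 2/9 · 0.42188 = 0.09375, 4/9 · 0.24414 = 0.10851; summing to 0.42556.
Normalising, the posterior is P(r = 1 | data) = 0.52473, P(r = 2 | data) = 0.2203, P(r = 3 | data) = 0.25497.
So P(red next | data) = Σ P(red next | H) P(H | data) = (1/8)(0.52473) + (1/4)(0.2203) + (3/8)(0.25497) = 0.21628.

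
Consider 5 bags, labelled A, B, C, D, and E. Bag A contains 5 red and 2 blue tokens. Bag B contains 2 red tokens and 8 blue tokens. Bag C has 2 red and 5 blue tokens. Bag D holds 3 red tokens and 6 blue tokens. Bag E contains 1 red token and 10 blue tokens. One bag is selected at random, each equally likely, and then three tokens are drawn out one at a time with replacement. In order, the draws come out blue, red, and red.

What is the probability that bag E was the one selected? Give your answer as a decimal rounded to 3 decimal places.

0.024

Compute the likelihood of the observed sequence for each case: P(data | bag A) = (2/7)(5/7)(5/7) = 0.14577; P(data | bag B) = (8/10)(2/10)(2/10) = 0.032; P(data | bag C) = (5/7)(2/7)(2/7) = 0.058309; P(data | bag D) = (6/9)(3/9)(3/9) = 0.074074; P(data | bag E) = (10/11)(1/11)(1/11) = 0.0075131.
Weighting by the prior gives 1/5 · 0.14577 = 0.029155, 1/5 · 0.032 = 0.0064, 1/5 · 0.058309 = 0.011662, 1/5 · 0.074074 = 0.014815, 1/5 · 0.0075131 = 0.0015026; with total 0.063534.
So P(bag E | data) = (0.0015026) / (0.063534) = 0.023651.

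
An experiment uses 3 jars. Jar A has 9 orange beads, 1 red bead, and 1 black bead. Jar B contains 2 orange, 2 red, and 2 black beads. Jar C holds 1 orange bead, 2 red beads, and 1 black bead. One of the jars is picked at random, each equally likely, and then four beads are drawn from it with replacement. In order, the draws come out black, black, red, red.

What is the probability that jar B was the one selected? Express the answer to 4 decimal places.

Under each hypothesis, the probability of the observed sequence is: P(data | jar A) = (1/11)(1/11)(1/11)(1/11) = 6.8301e-05; P(data | jar B) = (2/6)(2/6)(2/6)(2/6) = 0.012346; P(data | jar C) = (1/4)(1/4)(2/4)(2/4) = 0.015625.
Weighting by the prior gives 1/3 · 6.8301e-05 = 2.2767e-05, 1/3 · 0.012346 = 0.0041152, 1/3 · 0.015625 = 0.0052083; these sum to 0.0093463.
So P(jar B | data) = (0.0041152) / (0.0093463) = 0.4403.

0.4403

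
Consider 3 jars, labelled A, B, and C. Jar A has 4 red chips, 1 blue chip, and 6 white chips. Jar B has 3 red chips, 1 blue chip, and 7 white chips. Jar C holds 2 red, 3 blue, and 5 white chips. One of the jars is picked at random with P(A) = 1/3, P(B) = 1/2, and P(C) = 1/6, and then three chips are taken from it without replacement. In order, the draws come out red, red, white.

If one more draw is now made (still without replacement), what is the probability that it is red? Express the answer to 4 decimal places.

For each hypothesis, P(data | H) works out to: P(data | jar A) = (4/11)(3/10)(6/9) = 0.072727; P(data | jar B) = (3/11)(2/10)(7/9) = 0.042424; P(data | jar C) = (2/10)(1/9)(5/8) = 0.013889.
Weighting by the prior gives 1/3 · 0.072727 = 0.024242, 1/2 · 0.042424 = 0.021212, 1/6 · 0.013889 = 0.0023148; with total 0.047769.
Dividing through by the total gives posterior P(jar A | data) = 0.50749, P(jar B | data) = 0.44405, P(jar C | data) = 0.048458.
So P(red next | data) = Σ P(red next | H) P(H | data) = (1/4)(0.50749) + (1/8)(0.44405) + (0)(0.048458) = 0.18238.

0.1824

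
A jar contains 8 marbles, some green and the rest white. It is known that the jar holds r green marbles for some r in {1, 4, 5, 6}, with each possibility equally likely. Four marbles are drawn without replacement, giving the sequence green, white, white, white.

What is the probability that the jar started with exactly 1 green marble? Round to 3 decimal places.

Under each hypothesis, the probability of the observed sequence is: P(data | r = 1) = (1/8)(7/7)(6/6)(5/5) = 1/8; P(data | r = 4) = (4/8)(4/7)(3/6)(2/5) = 2/35; P(data | r = 5) = (5/8)(3/7)(2/6)(1/5) = 1/56; P(data | r = 6) = (6/8)(2/7)(1/6)(0/5) = 0.
Multiplying each by its prior: 1/4 · 1/8 = 1/32, 1/4 · 2/35 = 1/70, 1/4 · 1/56 = 1/224, 1/4 · 0 = 0; summing to 1/20.
By Bayes' rule, P(r = 1 | data) = (1/32) / (1/20) = 5/8.

0.625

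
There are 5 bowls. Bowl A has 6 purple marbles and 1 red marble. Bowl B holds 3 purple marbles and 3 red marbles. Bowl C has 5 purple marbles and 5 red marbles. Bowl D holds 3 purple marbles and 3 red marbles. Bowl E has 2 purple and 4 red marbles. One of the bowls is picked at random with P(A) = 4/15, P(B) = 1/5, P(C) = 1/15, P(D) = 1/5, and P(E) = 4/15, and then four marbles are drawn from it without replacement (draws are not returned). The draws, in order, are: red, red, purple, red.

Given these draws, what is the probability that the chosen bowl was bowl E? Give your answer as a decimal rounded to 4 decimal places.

For each hypothesis, P(data | H) works out to: P(data | bowl A) = (1/7)(0/6) = 0; P(data | bowl B) = (3/6)(2/5)(3/4)(1/3) = 1/20; P(data | bowl C) = (5/10)(4/9)(5/8)(3/7) = 5/84; P(data | bowl D) = (3/6)(2/5)(3/4)(1/3) = 1/20; P(data | bowl E) = (4/6)(3/5)(2/4)(2/3) = 2/15.
Weighting by the prior gives 4/15 · 0 = 0, 1/5 · 1/20 = 1/100, 1/15 · 5/84 = 1/252, 1/5 · 1/20 = 1/100, 4/15 · 2/15 = 8/225; summing to 5/84.
So P(bowl E | data) = (8/225) / (5/84) = 224/375.

0.5973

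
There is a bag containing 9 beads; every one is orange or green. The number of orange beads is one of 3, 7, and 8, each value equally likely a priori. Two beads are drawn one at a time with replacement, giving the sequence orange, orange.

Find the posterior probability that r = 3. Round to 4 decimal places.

0.0738

The likelihood of the observed sequence under each hypothesis: P(data | r = 3) = (3/9)(3/9) = 1/9; P(data | r = 7) = (7/9)(7/9) = 49/81; P(data | r = 8) = (8/9)(8/9) = 64/81.
Multiplying each by its prior: 1/3 · 1/9 = 1/27, 1/3 · 49/81 = 49/243, 1/3 · 64/81 = 64/243; summing to 122/243.
Hence P(r = 3 | data) = (1/27) / (122/243) = 9/122.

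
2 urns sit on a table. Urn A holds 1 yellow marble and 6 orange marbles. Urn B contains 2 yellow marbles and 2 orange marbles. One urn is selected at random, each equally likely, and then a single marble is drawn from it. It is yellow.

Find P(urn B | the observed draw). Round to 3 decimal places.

0.778

Under each hypothesis, the probability of this draw is: P(data | urn A) = (1/7) = 1/7; P(data | urn B) = (2/4) = 1/2.
The prior-weighted likelihoods are 1/2 · 1/7 = 1/14, 1/2 · 1/2 = 1/4; with total 9/28.
So P(urn B | data) = (1/4) / (9/28) = 7/9.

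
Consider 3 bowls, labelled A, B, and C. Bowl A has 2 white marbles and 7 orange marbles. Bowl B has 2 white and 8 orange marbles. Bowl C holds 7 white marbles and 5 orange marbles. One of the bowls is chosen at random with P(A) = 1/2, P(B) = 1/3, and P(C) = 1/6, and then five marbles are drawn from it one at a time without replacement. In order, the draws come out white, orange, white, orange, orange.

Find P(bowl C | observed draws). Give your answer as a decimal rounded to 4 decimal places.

Under each hypothesis, the probability of the observed sequence is: P(data | bowl A) = (2/9)(7/8)(1/7)(6/6)(5/5) = 0.027778; P(data | bowl B) = (2/10)(8/9)(1/8)(7/7)(6/6) = 0.022222; P(data | bowl C) = (7/12)(5/11)(6/10)(4/9)(3/8) = 0.026515.
Weighting by the prior gives 1/2 · 0.027778 = 0.013889, 1/3 · 0.022222 = 0.0074074, 1/6 · 0.026515 = 0.0044192; these sum to 0.025715.
Hence P(bowl C | data) = (0.0044192) / (0.025715) = 0.17185.

0.1718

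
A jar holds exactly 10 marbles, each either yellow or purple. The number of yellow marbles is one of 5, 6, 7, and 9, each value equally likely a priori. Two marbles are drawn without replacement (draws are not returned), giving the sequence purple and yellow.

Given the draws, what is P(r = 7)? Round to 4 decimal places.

0.2658

Under each hypothesis, the probability of the observed sequence is: P(data | r = 5) = (5/10)(5/9) = 5/18; P(data | r = 6) = (4/10)(6/9) = 4/15; P(data | r = 7) = (3/10)(7/9) = 7/30; P(data | r = 9) = (1/10)(9/9) = 1/10.
Weighting by the prior gives 1/4 · 5/18 = 5/72, 1/4 · 4/15 = 1/15, 1/4 · 7/30 = 7/120, 1/4 · 1/10 = 1/40; these sum to 79/360.
Therefore the posterior P(r = 7 | data) = (7/120) / (79/360) = 21/79.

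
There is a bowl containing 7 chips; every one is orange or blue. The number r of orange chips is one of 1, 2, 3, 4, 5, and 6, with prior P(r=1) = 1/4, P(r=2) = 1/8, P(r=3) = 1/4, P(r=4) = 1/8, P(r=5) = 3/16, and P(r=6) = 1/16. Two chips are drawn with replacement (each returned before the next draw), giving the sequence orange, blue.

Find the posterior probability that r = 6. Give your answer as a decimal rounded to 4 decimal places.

For each hypothesis, P(data | H) works out to: P(data | r = 1) = (1/7)(6/7) = 6/49; P(data | r = 2) = (2/7)(5/7) = 10/49; P(data | r = 3) = (3/7)(4/7) = 12/49; P(data | r = 4) = (4/7)(3/7) = 12/49; P(data | r = 5) = (5/7)(2/7) = 10/49; P(data | r = 6) = (6/7)(1/7) = 6/49.
Multiplying each by its prior: 1/4 · 6/49 = 3/98, 1/8 · 10/49 = 5/196, 1/4 · 12/49 = 3/49, 1/8 · 12/49 = 3/98, 3/16 · 10/49 = 15/392, 1/16 · 6/49 = 3/392; with total 19/98.
Therefore the posterior P(r = 6 | data) = (3/392) / (19/98) = 3/76.

0.0395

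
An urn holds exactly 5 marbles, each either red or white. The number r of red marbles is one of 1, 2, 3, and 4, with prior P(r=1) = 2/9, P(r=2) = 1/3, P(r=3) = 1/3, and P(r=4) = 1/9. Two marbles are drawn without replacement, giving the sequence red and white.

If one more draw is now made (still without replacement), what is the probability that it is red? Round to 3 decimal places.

0.458

Under each hypothesis, the probability of the observed sequence is: P(data | r = 1) = (1/5)(4/4) = 1/5; P(data | r = 2) = (2/5)(3/4) = 3/10; P(data | r = 3) = (3/5)(2/4) = 3/10; P(data | r = 4) = (4/5)(1/4) = 1/5.
Weighting by the prior gives 2/9 · 1/5 = 2/45, 1/3 · 3/10 = 1/10, 1/3 · 3/10 = 1/10, 1/9 · 1/5 = 1/45; with total 4/15.
The posterior is then P(r = 1 | data) = 1/6, P(r = 2 | data) = 3/8, P(r = 3 | data) = 3/8, P(r = 4 | data) = 1/12.
Averaging over the posterior, P(red next | data) = (0)(1/6) + (1/3)(3/8) + (2/3)(3/8) + (1)(1/12) = 11/24.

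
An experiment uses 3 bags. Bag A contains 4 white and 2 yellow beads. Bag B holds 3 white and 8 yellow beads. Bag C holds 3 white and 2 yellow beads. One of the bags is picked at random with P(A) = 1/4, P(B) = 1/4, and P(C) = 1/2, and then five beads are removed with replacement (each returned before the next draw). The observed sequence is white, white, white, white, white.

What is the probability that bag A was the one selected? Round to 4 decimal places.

Compute the likelihood of the observed sequence for each case: P(data | bag A) = (4/6)(4/6)(4/6)(4/6)(4/6) = 0.13169; P(data | bag B) = (3/11)(3/11)(3/11)(3/11)(3/11) = 0.0015088; P(data | bag C) = (3/5)(3/5)(3/5)(3/5)(3/5) = 0.07776.
The prior-weighted likelihoods are 1/4 · 0.13169 = 0.032922, 1/4 · 0.0015088 = 0.00037721, 1/2 · 0.07776 = 0.03888; summing to 0.072179.
Therefore the posterior P(bag A | data) = (0.032922) / (0.072179) = 0.45611.

0.4561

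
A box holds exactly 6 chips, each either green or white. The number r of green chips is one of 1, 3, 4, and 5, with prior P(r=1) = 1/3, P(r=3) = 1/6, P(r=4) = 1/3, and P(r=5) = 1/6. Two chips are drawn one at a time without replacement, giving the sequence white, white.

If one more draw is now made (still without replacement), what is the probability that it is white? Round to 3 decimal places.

The likelihood of the observed sequence under each hypothesis: P(data | r = 1) = (5/6)(4/5) = 2/3; P(data | r = 3) = (3/6)(2/5) = 1/5; P(data | r = 4) = (2/6)(1/5) = 1/15; P(data | r = 5) = (1/6)(0/5) = 0.
The prior-weighted likelihoods are 1/3 · 2/3 = 2/9, 1/6 · 1/5 = 1/30, 1/3 · 1/15 = 1/45, 1/6 · 0 = 0; summing to 5/18.
Dividing through by the total gives posterior P(r = 1 | data) = 4/5, P(r = 3 | data) = 3/25, P(r = 4 | data) = 2/25, P(r = 5 | data) = 0.
Averaging over the posterior, P(white next | data) = (3/4)(4/5) + (1/4)(3/25) + (0)(2/25) = 63/100.

0.630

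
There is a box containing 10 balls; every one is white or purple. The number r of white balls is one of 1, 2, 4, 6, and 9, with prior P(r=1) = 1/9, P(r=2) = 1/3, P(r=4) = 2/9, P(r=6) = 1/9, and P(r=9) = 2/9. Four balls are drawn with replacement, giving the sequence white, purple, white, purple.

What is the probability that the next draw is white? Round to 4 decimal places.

0.4067

Under each hypothesis, the probability of the observed sequence is: P(data | r = 1) = (1/10)(9/10)(1/10)(9/10) = 0.0081; P(data | r = 2) = (2/10)(8/10)(2/10)(8/10) = 0.0256; P(data | r = 4) = (4/10)(6/10)(4/10)(6/10) = 0.0576; P(data | r = 6) = (6/10)(4/10)(6/10)(4/10) = 0.0576; P(data | r = 9) = (9/10)(1/10)(9/10)(1/10) = 0.0081.
The prior-weighted likelihoods are 1/9 · 0.0081 = 0.0009, 1/3 · 0.0256 = 0.0085333, 2/9 · 0.0576 = 0.0128, 1/9 · 0.0576 = 0.0064, 2/9 · 0.0081 = 0.0018; these sum to 0.030433.
Normalising, the posterior is P(r = 1 | data) = 0.029573, P(r = 2 | data) = 0.28039, P(r = 4 | data) = 0.42059, P(r = 6 | data) = 0.2103, P(r = 9 | data) = 0.059146.
The predictive probability is P(white next | data) = (1/10)(0.029573) + (1/5)(0.28039) + (2/5)(0.42059) + (3/5)(0.2103) + (9/10)(0.059146) = 0.40668.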